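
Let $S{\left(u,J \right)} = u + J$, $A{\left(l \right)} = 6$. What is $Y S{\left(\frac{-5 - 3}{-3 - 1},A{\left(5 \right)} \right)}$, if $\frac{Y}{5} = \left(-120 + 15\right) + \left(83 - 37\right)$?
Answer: $-2360$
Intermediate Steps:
$S{\left(u,J \right)} = J + u$
$Y = -295$ ($Y = 5 \left(\left(-120 + 15\right) + \left(83 - 37\right)\right) = 5 \left(-105 + \left(83 - 37\right)\right) = 5 \left(-105 + 46\right) = 5 \left(-59\right) = -295$)
$Y S{\left(\frac{-5 - 3}{-3 - 1},A{\left(5 \right)} \right)} = - 295 \left(6 + \frac{-5 - 3}{-3 - 1}\right) = - 295 \left(6 - \frac{8}{-4}\right) = - 295 \left(6 - -2\right) = - 295 \left(6 + 2\right) = \left(-295\right) 8 = -2360$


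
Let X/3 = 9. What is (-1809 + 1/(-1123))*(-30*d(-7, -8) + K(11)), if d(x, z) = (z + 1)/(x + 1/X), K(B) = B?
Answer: 1829372954/52781 ≈ 34660.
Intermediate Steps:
X = 27 (X = 3*9 = 27)
d(x, z) = (1 + z)/(1/27 + x) (d(x, z) = (z + 1)/(x + 1/27) = (1 + z)/(x + 1/27) = (1 + z)/(1/27 + x))
(-1809 + 1/(-1123))*(-30*d(-7, -8) + K(11)) = (-1809 + 1/(-1123))*(-810*(1 - 8)/(1 + 27*(-7)) + 11) = (-1809 - 1/1123)*(-810*(-7)/(1 - 189) + 11) = -2031508*(-810*(-7)/(-188) + 11)/1123 = -2031508*(-810*(-1)*(-7)/188 + 11)/1123 = -2031508*(-30*189/188 + 11)/1123 = -2031508*(-2835/94 + 11)/1123 = -2031508/1123*(-1801/94) = 1829372954/52781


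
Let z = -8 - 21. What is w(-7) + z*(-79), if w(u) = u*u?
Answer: 2340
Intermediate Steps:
z = -29
w(u) = u**2
w(-7) + z*(-79) = (-7)**2 - 29*(-79) = 49 + 2291 = 2340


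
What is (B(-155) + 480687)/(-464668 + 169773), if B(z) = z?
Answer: -480532/294895 ≈ -1.6295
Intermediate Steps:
(B(-155) + 480687)/(-464668 + 169773) = (-155 + 480687)/(-464668 + 169773) = 480532/(-294895) = 480532*(-1/294895) = -480532/294895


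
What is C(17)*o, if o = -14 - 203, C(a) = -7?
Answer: 1519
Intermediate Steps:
o = -217
C(17)*o = -7*(-217) = 1519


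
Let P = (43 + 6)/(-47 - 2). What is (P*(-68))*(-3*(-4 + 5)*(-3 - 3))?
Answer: 1224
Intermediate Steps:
P = -1 (P = 49/(-49) = 49*(-1/49) = -1)
(P*(-68))*(-3*(-4 + 5)*(-3 - 3)) = (-1*(-68))*(-3*(-4 + 5)*(-3 - 3)) = 68*(-3*(-6)) = 68*18 = 1224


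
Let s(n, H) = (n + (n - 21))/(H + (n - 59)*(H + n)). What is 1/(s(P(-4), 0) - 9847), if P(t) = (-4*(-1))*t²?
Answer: -320/3150933 ≈ -0.00010156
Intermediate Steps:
P(t) = 4*t²
s(n, H) = (-21 + 2*n)/(H + (-59 + n)*(H + n)) (s(n, H) = (n + (-21 + n))/(H + (-59 + n)*(H + n)) = (-21 + 2*n)/(H + (-59 + n)*(H + n)))
1/(s(P(-4), 0) - 9847) = 1/((-21 + 2*(4*(-4)²))/((4*(-4)²)² - 236*(-4)² - 58*0 + 0*(4*(-4)²)) - 9847) = 1/((-21 + 2*(4*16))/((4*16)² - 236*16 + 0 + 0*(4*16)) - 9847) = 1/((-21 + 2*64)/(64² - 59*64 + 0 + 0*64) - 9847) = 1/((-21 + 128)/(4096 - 3776 + 0 + 0) - 9847) = 1/(107/320 - 9847) = 1/(-3150933/320) = -320/3150933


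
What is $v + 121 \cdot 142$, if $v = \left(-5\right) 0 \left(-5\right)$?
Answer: $17182$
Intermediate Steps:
$v = 0$ ($v = 0 \left(-5\right) = 0$)
$v + 121 \cdot 142 = 0 + 121 \cdot 142 = 0 + 17182 = 17182$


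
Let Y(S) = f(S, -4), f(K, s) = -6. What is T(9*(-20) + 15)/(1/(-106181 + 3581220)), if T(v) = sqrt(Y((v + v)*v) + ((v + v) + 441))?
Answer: 3475039*sqrt(105) ≈ 3.5609e+7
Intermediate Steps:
Y(S) = -6
T(v) = sqrt(435 + 2*v) (T(v) = sqrt(-6 + ((v + v) + 441)) = sqrt(-6 + (2*v + 441)) = sqrt(-6 + (441 + 2*v)) = sqrt(435 + 2*v))
T(9*(-20) + 15)/(1/(-106181 + 3581220)) = sqrt(435 + 2*(9*(-20) + 15))/(1/(-106181 + 3581220)) = sqrt(435 + 2*(-180 + 15))/(1/3475039) = sqrt(435 + 2*(-165))/(1/3475039) = sqrt(435 - 330)*3475039 = sqrt(105)*3475039 = 3475039*sqrt(105)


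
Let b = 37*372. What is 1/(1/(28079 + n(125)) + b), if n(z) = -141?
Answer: 27938/384538633 ≈ 7.2653e-5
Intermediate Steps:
b = 13764
1/(1/(28079 + n(125)) + b) = 1/(1/(28079 - 141) + 13764) = 1/(1/27938 + 13764) = 1/(384538633/27938) = 27938/384538633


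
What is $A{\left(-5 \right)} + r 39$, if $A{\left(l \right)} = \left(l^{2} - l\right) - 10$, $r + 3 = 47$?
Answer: $1736$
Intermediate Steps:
$r = 44$ ($r = -3 + 47 = 44$)
$A{\left(l \right)} = -10 + l^{2} - l$
$A{\left(-5 \right)} + r 39 = \left(-10 + \left(-5\right)^{2} - -5\right) + 44 \cdot 39 = \left(-10 + 25 + 5\right) + 1716 = 20 + 1716 = 1736$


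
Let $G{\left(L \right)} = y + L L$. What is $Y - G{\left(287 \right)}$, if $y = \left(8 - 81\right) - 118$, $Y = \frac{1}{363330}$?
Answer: $- \frac{29857732739}{363330} \approx -82178.0$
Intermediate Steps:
$Y = \frac{1}{363330} \approx 2.7523 \cdot 10^{-6}$
$y = -191$ ($y = -73 - 118 = -191$)
$G{\left(L \right)} = -191 + L^{2}$ ($G{\left(L \right)} = -191 + L L = -191 + L^{2}$)
$Y - G{\left(287 \right)} = \frac{1}{363330} - \left(-191 + 287^{2}\right) = \frac{1}{363330} - \left(-191 + 82369\right) = \frac{1}{363330} - 82178 = - \frac{29857732739}{363330}$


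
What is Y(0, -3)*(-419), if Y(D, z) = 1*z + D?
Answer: 1257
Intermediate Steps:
Y(D, z) = D + z (Y(D, z) = z + D = D + z)
Y(0, -3)*(-419) = (0 - 3)*(-419) = -3*(-419) = 1257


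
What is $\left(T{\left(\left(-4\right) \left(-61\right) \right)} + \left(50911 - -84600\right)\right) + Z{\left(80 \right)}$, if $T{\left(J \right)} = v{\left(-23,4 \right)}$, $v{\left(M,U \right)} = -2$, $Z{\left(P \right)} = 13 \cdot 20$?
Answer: $135769$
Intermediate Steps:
$Z{\left(P \right)} = 260$
$T{\left(J \right)} = -2$
$\left(T{\left(\left(-4\right) \left(-61\right) \right)} + \left(50911 - -84600\right)\right) + Z{\left(80 \right)} = \left(-2 + \left(50911 - -84600\right)\right) + 260 = \left(-2 + \left(50911 + 84600\right)\right) + 260 = \left(-2 + 135511\right) + 260 = 135509 + 260 = 135769$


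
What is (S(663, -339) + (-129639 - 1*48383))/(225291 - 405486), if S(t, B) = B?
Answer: 178361/180195 ≈ 0.98982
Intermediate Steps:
(S(663, -339) + (-129639 - 1*48383))/(225291 - 405486) = (-339 + (-129639 - 1*48383))/(225291 - 405486) = (-339 + (-129639 - 48383))/(-180195) = (-339 - 178022)*(-1/180195) = -178361*(-1/180195) = 178361/180195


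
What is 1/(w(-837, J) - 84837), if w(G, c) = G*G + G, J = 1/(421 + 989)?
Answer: 1/614895 ≈ 1.6263e-6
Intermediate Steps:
J = 1/1410 ≈ 0.00070922
w(G, c) = G + G² (w(G, c) = G² + G = G + G²)
1/(w(-837, J) - 84837) = 1/(-837*(1 - 837) - 84837) = 1/(-837*(-836) - 84837) = 1/(699732 - 84837) = 1/614895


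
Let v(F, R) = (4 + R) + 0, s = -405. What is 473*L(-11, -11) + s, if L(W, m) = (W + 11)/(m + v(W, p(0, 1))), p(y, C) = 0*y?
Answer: -405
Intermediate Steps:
p(y, C) = 0
v(F, R) = 4 + R
L(W, m) = (11 + W)/(4 + m) (L(W, m) = (W + 11)/(m + (4 + 0)) = (11 + W)/(m + 4) = (11 + W)/(4 + m))
473*L(-11, -11) + s = 473*((11 - 11)/(4 - 11)) - 405 = 473*(0/(-7)) - 405 = 473*(-⅐*0) - 405 = 473*0 - 405 = 0 - 405 = -405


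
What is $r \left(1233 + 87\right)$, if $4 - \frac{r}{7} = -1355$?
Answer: $12557160$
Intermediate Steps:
$r = 9513$ ($r = 28 - -9485 = 28 + 9485 = 9513$)
$r \left(1233 + 87\right) = 9513 \left(1233 + 87\right) = 9513 \cdot 1320 = 12557160$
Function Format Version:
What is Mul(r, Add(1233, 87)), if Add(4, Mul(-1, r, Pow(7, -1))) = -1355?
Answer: 12557160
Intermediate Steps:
r = 9513 (r = Add(28, Mul(-7, -1355)) = Add(28, 9485) = 9513)
Mul(r, Add(1233, 87)) = Mul(9513, Add(1233, 87)) = Mul(9513, 1320) = 12557160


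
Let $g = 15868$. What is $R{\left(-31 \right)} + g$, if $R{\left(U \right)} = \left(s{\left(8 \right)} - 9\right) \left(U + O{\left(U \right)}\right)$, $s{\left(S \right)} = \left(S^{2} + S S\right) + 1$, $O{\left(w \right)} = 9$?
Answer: $13228$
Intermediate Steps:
$s{\left(S \right)} = 1 + 2 S^{2}$ ($s{\left(S \right)} = \left(S^{2} + S^{2}\right) + 1 = 2 S^{2} + 1 = 1 + 2 S^{2}$)
$R{\left(U \right)} = 1080 + 120 U$ ($R{\left(U \right)} = \left(\left(1 + 2 \cdot 8^{2}\right) - 9\right) \left(U + 9\right) = \left(\left(1 + 2 \cdot 64\right) - 9\right) \left(9 + U\right) = \left(\left(1 + 128\right) - 9\right) \left(9 + U\right) = \left(129 - 9\right) \left(9 + U\right) = 120 \left(9 + U\right) = 1080 + 120 U$)
$R{\left(-31 \right)} + g = \left(1080 + 120 \left(-31\right)\right) + 15868 = \left(1080 - 3720\right) + 15868 = -2640 + 15868 = 13228$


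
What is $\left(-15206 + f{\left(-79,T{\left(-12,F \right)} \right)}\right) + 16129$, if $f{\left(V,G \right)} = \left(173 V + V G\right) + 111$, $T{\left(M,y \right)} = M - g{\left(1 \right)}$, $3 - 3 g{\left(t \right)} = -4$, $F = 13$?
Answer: $- \frac{34502}{3} \approx -11501.0$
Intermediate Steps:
$g{\left(t \right)} = \frac{7}{3}$ ($g{\left(t \right)} = 1 - - \frac{4}{3} = 1 + \frac{4}{3} = \frac{7}{3}$)
$T{\left(M,y \right)} = - \frac{7}{3} + M$ ($T{\left(M,y \right)} = M - \frac{7}{3} = - \frac{7}{3} + M$)
$f{\left(V,G \right)} = 111 + 173 V + G V$ ($f{\left(V,G \right)} = \left(173 V + G V\right) + 111 = 111 + 173 V + G V$)
$\left(-15206 + f{\left(-79,T{\left(-12,F \right)} \right)}\right) + 16129 = \left(-15206 + \left(111 + 173 \left(-79\right) + \left(- \frac{7}{3} - 12\right) \left(-79\right)\right)\right) + 16129 = \left(-15206 - \frac{37271}{3}\right) + 16129 = - \frac{82889}{3} + 16129 = - \frac{34502}{3}$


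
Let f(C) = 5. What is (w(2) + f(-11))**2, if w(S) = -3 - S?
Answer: 0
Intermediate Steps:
(w(2) + f(-11))**2 = ((-3 - 1*2) + 5)**2 = ((-3 - 2) + 5)**2 = (-5 + 5)**2 = 0**2 = 0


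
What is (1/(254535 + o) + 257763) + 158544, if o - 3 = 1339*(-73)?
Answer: 65273190838/156791 ≈ 4.1631e+5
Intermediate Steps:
o = -97744 (o = 3 + 1339*(-73) = 3 - 97747 = -97744)
(1/(254535 + o) + 257763) + 158544 = (1/(254535 - 97744) + 257763) + 158544 = (1/156791 + 257763) + 158544 = 40414918534/156791 + 158544 = 65273190838/156791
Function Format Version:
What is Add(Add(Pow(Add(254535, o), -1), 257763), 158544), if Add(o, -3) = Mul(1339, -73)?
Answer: Rational(65273190838, 156791) ≈ 4.1631e+5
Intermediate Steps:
o = -97744 (o = Add(3, Mul(1339, -73)) = Add(3, -97747) = -97744)
Add(Add(Pow(Add(254535, o), -1), 257763), 158544) = Add(Add(Pow(Add(254535, -97744), -1), 257763), 158544) = Add(Add(Pow(156791, -1), 257763), 158544) = Add(Add(Rational(1, 156791), 257763), 158544) = Add(Rational(40414918534, 156791), 158544) = Rational(65273190838, 156791)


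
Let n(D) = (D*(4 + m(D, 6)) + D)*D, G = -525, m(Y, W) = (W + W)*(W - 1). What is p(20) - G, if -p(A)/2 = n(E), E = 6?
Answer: -4155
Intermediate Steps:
m(Y, W) = 2*W*(-1 + W) (m(Y, W) = (2*W)*(-1 + W) = 2*W*(-1 + W))
n(D) = 65*D² (n(D) = (D*(4 + 2*6*(-1 + 6)) + D)*D = (D*(4 + 2*6*5) + D)*D = (D*(4 + 60) + D)*D = (D*64 + D)*D = (64*D + D)*D = (65*D)*D = 65*D²)
p(A) = -4680 (p(A) = -130*6² = -130*36 = -2*2340 = -4680)
p(20) - G = -4680 - 1*(-525) = -4680 + 525 = -4155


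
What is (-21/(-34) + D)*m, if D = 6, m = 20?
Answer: 2250/17 ≈ 132.35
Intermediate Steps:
(-21/(-34) + D)*m = (-21/(-34) + 6)*20 = (-21*(-1/34) + 6)*20 = (21/34 + 6)*20 = (225/34)*20 = 2250/17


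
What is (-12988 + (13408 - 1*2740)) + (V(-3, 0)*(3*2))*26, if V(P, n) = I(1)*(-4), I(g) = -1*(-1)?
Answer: -2944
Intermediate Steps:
I(g) = 1
V(P, n) = -4 (V(P, n) = 1*(-4) = -4)
(-12988 + (13408 - 1*2740)) + (V(-3, 0)*(3*2))*26 = (-12988 + (13408 - 1*2740)) - 12*2*26 = (-12988 + (13408 - 2740)) - 4*6*26 = (-12988 + 10668) - 24*26 = -2320 - 624 = -2944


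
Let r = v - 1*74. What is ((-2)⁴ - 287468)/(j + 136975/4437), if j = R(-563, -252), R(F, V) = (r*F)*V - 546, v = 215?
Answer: -1275424524/88757751865 ≈ -0.014370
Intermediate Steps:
r = 141 (r = 215 - 1*74 = 215 - 74 = 141)
R(F, V) = -546 + 141*F*V (R(F, V) = (141*F)*V - 546 = 141*F*V - 546 = -546 + 141*F*V)
j = 20003970 (j = -546 + 141*(-563)*(-252) = -546 + 20004516 = 20003970)
((-2)⁴ - 287468)/(j + 136975/4437) = ((-2)⁴ - 287468)/(20003970 + 136975/4437) = (16 - 287468)/(20003970 + 136975*(1/4437)) = -287452/(20003970 + 136975/4437) = -287452/88757751865/4437 = -287452*4437/88757751865 = -1275424524/88757751865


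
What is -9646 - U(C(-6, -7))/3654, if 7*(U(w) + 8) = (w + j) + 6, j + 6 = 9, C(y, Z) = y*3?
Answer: -246725323/25578 ≈ -9646.0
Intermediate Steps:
C(y, Z) = 3*y
j = 3 (j = -6 + 9 = 3)
U(w) = -47/7 + w/7 (U(w) = -8 + ((w + 3) + 6)/7 = -8 + ((3 + w) + 6)/7 = -8 + (9 + w)/7 = -8 + (9/7 + w/7) = -47/7 + w/7)
-9646 - U(C(-6, -7))/3654 = -9646 - (-47/7 + (3*(-6))/7)/3654 = -9646 - (-47/7 + (⅐)*(-18))/3654 = -9646 - (-47/7 - 18/7)/3654 = -9646 - (-65)/(7*3654) = -9646 - 1*(-65/25578) = -9646 + 65/25578 = -246725323/25578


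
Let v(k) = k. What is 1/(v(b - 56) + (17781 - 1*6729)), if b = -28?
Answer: 1/10968 ≈ 9.1174e-5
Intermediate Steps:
1/(v(b - 56) + (17781 - 1*6729)) = 1/((-28 - 56) + (17781 - 1*6729)) = 1/(-84 + (17781 - 6729)) = 1/(-84 + 11052) = 1/10968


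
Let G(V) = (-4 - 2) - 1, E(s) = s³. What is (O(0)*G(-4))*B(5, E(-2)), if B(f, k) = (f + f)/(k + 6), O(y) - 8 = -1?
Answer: 245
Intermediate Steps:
O(y) = 7 (O(y) = 8 - 1 = 7)
B(f, k) = 2*f/(6 + k) (B(f, k) = (2*f)/(6 + k) = 2*f/(6 + k))
G(V) = -7 (G(V) = -6 - 1 = -7)
(O(0)*G(-4))*B(5, E(-2)) = (7*(-7))*(2*5/(6 + (-2)³)) = -98*5/(6 - 8) = -98*5/(-2) = -98*5*(-1)/2 = -49*(-5) = 245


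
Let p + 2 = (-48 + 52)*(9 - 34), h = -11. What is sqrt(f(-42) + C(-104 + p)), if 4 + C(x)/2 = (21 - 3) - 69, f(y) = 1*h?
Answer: 11*I ≈ 11.0*I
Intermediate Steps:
f(y) = -11 (f(y) = 1*(-11) = -11)
p = -102 (p = -2 + (-48 + 52)*(9 - 34) = -2 + 4*(-25) = -2 - 100 = -102)
C(x) = -110 (C(x) = -8 + 2*((21 - 3) - 69) = -8 + 2*(18 - 69) = -8 + 2*(-51) = -8 - 102 = -110)
sqrt(f(-42) + C(-104 + p)) = sqrt(-11 - 110) = sqrt(-121) = 11*I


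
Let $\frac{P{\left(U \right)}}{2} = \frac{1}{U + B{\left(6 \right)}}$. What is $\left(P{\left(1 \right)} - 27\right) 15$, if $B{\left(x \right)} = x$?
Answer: $- \frac{2805}{7} \approx -400.71$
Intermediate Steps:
$P{\left(U \right)} = \frac{2}{6 + U}$ ($P{\left(U \right)} = \frac{2}{U + 6} = \frac{2}{6 + U}$)
$\left(P{\left(1 \right)} - 27\right) 15 = \left(\frac{2}{6 + 1} - 27\right) 15 = \left(\frac{2}{7} - 27\right) 15 = \left(- \frac{187}{7}\right) 15 = - \frac{2805}{7}$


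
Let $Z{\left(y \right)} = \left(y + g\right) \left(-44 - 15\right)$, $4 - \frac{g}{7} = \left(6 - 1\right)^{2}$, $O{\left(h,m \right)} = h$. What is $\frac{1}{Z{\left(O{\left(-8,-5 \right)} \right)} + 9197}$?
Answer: $\frac{1}{18342} \approx 5.452 \cdot 10^{-5}$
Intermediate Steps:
$g = -147$ ($g = 28 - 7 \left(6 - 1\right)^{2} = 28 - 7 \cdot 5^{2} = 28 - 175 = -147$)
$Z{\left(y \right)} = 8673 - 59 y$ ($Z{\left(y \right)} = \left(y - 147\right) \left(-44 - 15\right) = \left(-147 + y\right) \left(-59\right) = 8673 - 59 y$)
$\frac{1}{Z{\left(O{\left(-8,-5 \right)} \right)} + 9197} = \frac{1}{\left(8673 - -472\right) + 9197} = \frac{1}{\left(8673 + 472\right) + 9197} = \frac{1}{9145 + 9197} = \frac{1}{18342}$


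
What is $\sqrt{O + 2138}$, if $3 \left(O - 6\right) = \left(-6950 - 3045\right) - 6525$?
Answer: $\frac{2 i \sqrt{7566}}{3} \approx 57.989 i$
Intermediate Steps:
$O = - \frac{16502}{3}$ ($O = 6 + \frac{\left(-6950 - 3045\right) - 6525}{3} = 6 + \frac{-9995 - 6525}{3} = 6 + \frac{1}{3} \left(-16520\right) = 6 - \frac{16520}{3} = - \frac{16502}{3} \approx -5500.7$)
$\sqrt{O + 2138} = \sqrt{- \frac{16502}{3} + 2138} = \sqrt{- \frac{10088}{3}} = \frac{2 i \sqrt{7566}}{3}$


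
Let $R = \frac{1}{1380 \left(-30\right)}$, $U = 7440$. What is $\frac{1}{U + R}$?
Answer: $\frac{41400}{308015999} \approx 0.00013441$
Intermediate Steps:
$R = - \frac{1}{41400}$ ($R = \frac{1}{-41400} = - \frac{1}{41400} \approx -2.4155 \cdot 10^{-5}$)
$\frac{1}{U + R} = \frac{1}{7440 - \frac{1}{41400}} = \frac{1}{\frac{308015999}{41400}} = \frac{41400}{308015999}$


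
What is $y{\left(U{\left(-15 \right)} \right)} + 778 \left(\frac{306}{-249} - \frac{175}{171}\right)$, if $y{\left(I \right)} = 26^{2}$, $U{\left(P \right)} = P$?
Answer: $- \frac{15275858}{14193} \approx -1076.3$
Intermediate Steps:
$y{\left(I \right)} = 676$
$y{\left(U{\left(-15 \right)} \right)} + 778 \left(\frac{306}{-249} - \frac{175}{171}\right) = 676 + 778 \left(\frac{306}{-249} - \frac{175}{171}\right) = 676 + 778 \left(306 \left(- \frac{1}{249}\right) - \frac{175}{171}\right) = 676 + 778 \left(- \frac{102}{83} - \frac{175}{171}\right) = 676 + 778 \left(- \frac{31967}{14193}\right) = 676 - \frac{24870326}{14193} = - \frac{15275858}{14193}$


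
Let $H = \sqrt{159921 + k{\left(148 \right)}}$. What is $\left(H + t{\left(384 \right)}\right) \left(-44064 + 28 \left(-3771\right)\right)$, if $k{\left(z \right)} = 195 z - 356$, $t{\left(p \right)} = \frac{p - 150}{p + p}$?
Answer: $- \frac{1459107}{32} - 748260 \sqrt{7537} \approx -6.5006 \cdot 10^{7}$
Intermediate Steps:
$t{\left(p \right)} = \frac{-150 + p}{2 p}$
$k{\left(z \right)} = -356 + 195 z$
$H = 5 \sqrt{7537}$ ($H = \sqrt{159921 + \left(-356 + 195 \cdot 148\right)} = \sqrt{159921 + \left(-356 + 28860\right)} = \sqrt{159921 + 28504} = \sqrt{188425} = 5 \sqrt{7537} \approx 434.08$)
$\left(H + t{\left(384 \right)}\right) \left(-44064 + 28 \left(-3771\right)\right) = \left(5 \sqrt{7537} + \frac{-150 + 384}{2 \cdot 384}\right) \left(-44064 + 28 \left(-3771\right)\right) = \left(5 \sqrt{7537} + \frac{1}{2} \cdot \frac{1}{384} \cdot 234\right) \left(-44064 - 105588\right) = \left(5 \sqrt{7537} + \frac{39}{128}\right) \left(-149652\right) = \left(\frac{39}{128} + 5 \sqrt{7537}\right) \left(-149652\right) = - \frac{1459107}{32} - 748260 \sqrt{7537}$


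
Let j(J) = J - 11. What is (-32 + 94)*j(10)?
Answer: -62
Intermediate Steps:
j(J) = -11 + J
(-32 + 94)*j(10) = (-32 + 94)*(-11 + 10) = 62*(-1) = -62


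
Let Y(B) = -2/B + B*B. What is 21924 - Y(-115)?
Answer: 1000383/115 ≈ 8699.0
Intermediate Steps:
Y(B) = B² - 2/B (Y(B) = -2/B + B² = B² - 2/B)
21924 - Y(-115) = 21924 - (-2 + (-115)³)/(-115) = 21924 - (-1)*(-2 - 1520875)/115 = 21924 - (-1)*(-1520877)/115 = 21924 - 1*1520877/115 = 21924 - 1520877/115 = 1000383/115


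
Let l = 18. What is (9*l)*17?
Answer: 2754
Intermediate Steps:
(9*l)*17 = (9*18)*17 = 162*17 = 2754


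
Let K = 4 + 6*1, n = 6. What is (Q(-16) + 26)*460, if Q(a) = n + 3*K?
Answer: 28520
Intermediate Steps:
K = 10 (K = 4 + 6 = 10)
Q(a) = 36 (Q(a) = 6 + 3*10 = 6 + 30 = 36)
(Q(-16) + 26)*460 = (36 + 26)*460 = 62*460 = 28520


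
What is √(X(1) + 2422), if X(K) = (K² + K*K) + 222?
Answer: 21*√6 ≈ 51.439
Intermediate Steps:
X(K) = 222 + 2*K² (X(K) = (K² + K²) + 222 = 2*K² + 222 = 222 + 2*K²)
√(X(1) + 2422) = √((222 + 2*1²) + 2422) = √((222 + 2*1) + 2422) = √((222 + 2) + 2422) = √(224 + 2422) = √2646 = 21*√6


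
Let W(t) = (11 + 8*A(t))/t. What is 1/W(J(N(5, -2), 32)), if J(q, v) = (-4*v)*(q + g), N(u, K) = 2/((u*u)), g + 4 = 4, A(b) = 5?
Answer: -256/1275 ≈ -0.20078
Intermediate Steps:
g = 0 (g = -4 + 4 = 0)
N(u, K) = 2/u² (N(u, K) = 2/(u²) = 2/u²)
J(q, v) = -4*q*v (J(q, v) = (-4*v)*(q + 0) = (-4*v)*q = -4*q*v)
W(t) = 51/t (W(t) = (11 + 8*5)/t = (11 + 40)/t = 51/t)
1/W(J(N(5, -2), 32)) = 1/(51/((-4*2/5²*32))) = 1/(51/((-4*2*(1/25)*32))) = 1/(51/((-4*2/25*32))) = 1/(51/(-256/25)) = 1/(51*(-25/256)) = 1/(-1275/256) = -256/1275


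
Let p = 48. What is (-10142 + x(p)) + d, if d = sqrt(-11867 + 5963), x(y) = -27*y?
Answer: -11438 + 12*I*sqrt(41) ≈ -11438.0 + 76.838*I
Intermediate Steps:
d = 12*I*sqrt(41) (d = sqrt(-5904) = 12*I*sqrt(41) ≈ 76.838*I)
(-10142 + x(p)) + d = (-10142 - 27*48) + 12*I*sqrt(41) = (-10142 - 1296) + 12*I*sqrt(41) = -11438 + 12*I*sqrt(41)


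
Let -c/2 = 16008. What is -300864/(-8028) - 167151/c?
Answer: 304843057/7139568 ≈ 42.698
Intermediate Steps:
c = -32016 (c = -2*16008 = -32016)
-300864/(-8028) - 167151/c = -300864/(-8028) - 167151/(-32016) = -300864*(-1/8028) - 167151*(-1/32016) = 25072/669 + 55717/10672 = 304843057/7139568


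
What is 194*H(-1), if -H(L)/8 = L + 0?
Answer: 1552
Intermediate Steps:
H(L) = -8*L (H(L) = -8*(L + 0) = -8*L)
194*H(-1) = 194*(-8*(-1)) = 194*8 = 1552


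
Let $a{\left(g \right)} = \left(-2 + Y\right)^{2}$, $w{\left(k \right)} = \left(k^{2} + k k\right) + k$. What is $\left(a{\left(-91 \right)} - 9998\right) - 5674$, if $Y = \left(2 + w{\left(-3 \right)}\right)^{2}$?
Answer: $66697$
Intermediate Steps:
$w{\left(k \right)} = k + 2 k^{2}$ ($w{\left(k \right)} = \left(k^{2} + k^{2}\right) + k = 2 k^{2} + k = k + 2 k^{2}$)
$Y = 289$ ($Y = \left(2 - 3 \left(1 + 2 \left(-3\right)\right)\right)^{2} = \left(2 - 3 \left(1 - 6\right)\right)^{2} = \left(2 - -15\right)^{2} = \left(2 + 15\right)^{2} = 17^{2} = 289$)
$a{\left(g \right)} = 82369$ ($a{\left(g \right)} = \left(-2 + 289\right)^{2} = 287^{2} = 82369$)
$\left(a{\left(-91 \right)} - 9998\right) - 5674 = \left(82369 - 9998\right) - 5674 = 72371 - 5674 = 66697$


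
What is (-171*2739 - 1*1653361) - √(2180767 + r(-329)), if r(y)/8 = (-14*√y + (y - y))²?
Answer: -2121730 - √1664895 ≈ -2.1230e+6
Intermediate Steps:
r(y) = 1568*y (r(y) = 8*(-14*√y + (y - y))² = 8*(-14*√y + 0)² = 8*(-14*√y)² = 8*(196*y) = 1568*y)
(-171*2739 - 1*1653361) - √(2180767 + r(-329)) = (-171*2739 - 1*1653361) - √(2180767 + 1568*(-329)) = (-468369 - 1653361) - √(2180767 - 515872) = -2121730 - √1664895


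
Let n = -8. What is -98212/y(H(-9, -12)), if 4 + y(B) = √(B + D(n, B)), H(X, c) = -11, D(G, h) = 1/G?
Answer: 3142784/217 + 196424*I*√178/217 ≈ 14483.0 + 12077.0*I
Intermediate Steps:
y(B) = -4 + √(-⅛ + B) (y(B) = -4 + √(B + 1/(-8)) = -4 + √(B - ⅛) = -4 + √(-⅛ + B))
-98212/y(H(-9, -12)) = -98212/(-4 + √(-2 + 16*(-11))/4) = -98212/(-4 + √(-2 - 176)/4) = -98212/(-4 + √(-178)/4) = -98212/(-4 + (I*√178)/4) = -98212/(-4 + I*√178/4)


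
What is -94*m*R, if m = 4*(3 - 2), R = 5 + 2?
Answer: -2632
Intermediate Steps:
R = 7
m = 4 (m = 4*1 = 4)
-94*m*R = -376*7 = -94*28 = -2632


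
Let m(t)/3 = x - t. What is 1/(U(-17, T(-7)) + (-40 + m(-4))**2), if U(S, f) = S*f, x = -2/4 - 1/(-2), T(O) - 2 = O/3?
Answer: 3/2369 ≈ 0.0012664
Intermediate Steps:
T(O) = 2 + O/3
x = 0 (x = -2*1/4 - 1*(-1/2) = -1/2 + 1/2 = 0)
m(t) = -3*t (m(t) = 3*(0 - t) = 3*(-t) = -3*t)
1/(U(-17, T(-7)) + (-40 + m(-4))**2) = 1/(-17*(2 + (1/3)*(-7)) + (-40 - 3*(-4))**2) = 1/(-17*(2 - 7/3) + (-40 + 12)**2) = 1/(-17*(-1/3) + (-28)**2) = 1/(17/3 + 784) = 1/(2369/3) = 3/2369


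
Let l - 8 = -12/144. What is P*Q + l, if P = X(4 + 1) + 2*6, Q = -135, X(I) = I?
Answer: -27445/12 ≈ -2287.1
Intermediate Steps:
P = 17 (P = (4 + 1) + 2*6 = 5 + 12 = 17)
l = 95/12 (l = 8 - 12/144 = 8 - 12*1/144 = 8 - 1/12 = 95/12 ≈ 7.9167)
P*Q + l = 17*(-135) + 95/12 = -2295 + 95/12 = -27445/12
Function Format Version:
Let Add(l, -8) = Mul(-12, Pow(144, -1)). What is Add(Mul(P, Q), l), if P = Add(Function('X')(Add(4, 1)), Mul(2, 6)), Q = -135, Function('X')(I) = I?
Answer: Rational(-27445, 12) ≈ -2287.1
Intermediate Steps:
P = 17 (P = Add(Add(4, 1), Mul(2, 6)) = Add(5, 12) = 17)
l = Rational(95, 12) (l = Add(8, Mul(-12, Pow(144, -1))) = Add(8, Mul(-12, Rational(1, 144))) = Add(8, Rational(-1, 12)) = Rational(95, 12) ≈ 7.9167)
Add(Mul(P, Q), l) = Add(Mul(17, -135), Rational(95, 12)) = Add(-2295, Rational(95, 12)) = Rational(-27445, 12)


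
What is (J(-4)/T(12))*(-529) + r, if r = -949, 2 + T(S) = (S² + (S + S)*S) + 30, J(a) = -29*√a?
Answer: -949 + 667*I/10 ≈ -949.0 + 66.7*I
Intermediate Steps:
T(S) = 28 + 3*S² (T(S) = -2 + ((S² + (S + S)*S) + 30) = -2 + ((S² + (2*S)*S) + 30) = -2 + ((S² + 2*S²) + 30) = -2 + (3*S² + 30) = -2 + (30 + 3*S²) = 28 + 3*S²)
(J(-4)/T(12))*(-529) + r = ((-58*I)/(28 + 3*12²))*(-529) - 949 = ((-58*I)/(28 + 3*144))*(-529) - 949 = ((-58*I)/(28 + 432))*(-529) - 949 = (-58*I/460)*(-529) - 949 = (-58*I*(1/460))*(-529) - 949 = -29*I/230*(-529) - 949 = 667*I/10 - 949 = -949 + 667*I/10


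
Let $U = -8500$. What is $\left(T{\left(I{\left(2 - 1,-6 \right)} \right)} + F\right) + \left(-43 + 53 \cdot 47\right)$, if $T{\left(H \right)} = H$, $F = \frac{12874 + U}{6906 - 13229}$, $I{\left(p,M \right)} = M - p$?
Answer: $\frac{15430069}{6323} \approx 2440.3$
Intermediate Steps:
$F = - \frac{4374}{6323}$ ($F = \frac{12874 - 8500}{6906 - 13229} = \frac{4374}{-6323} = 4374 \left(- \frac{1}{6323}\right) = - \frac{4374}{6323} \approx -0.69176$)
$\left(T{\left(I{\left(2 - 1,-6 \right)} \right)} + F\right) + \left(-43 + 53 \cdot 47\right) = \left(\left(-6 - \left(2 - 1\right)\right) - \frac{4374}{6323}\right) + \left(-43 + 53 \cdot 47\right) = \left(\left(-6 - \left(2 - 1\right)\right) - \frac{4374}{6323}\right) + \left(-43 + 2491\right) = \left(\left(-6 - 1\right) - \frac{4374}{6323}\right) + 2448 = \left(-7 - \frac{4374}{6323}\right) + 2448 = - \frac{48635}{6323} + 2448 = \frac{15430069}{6323}$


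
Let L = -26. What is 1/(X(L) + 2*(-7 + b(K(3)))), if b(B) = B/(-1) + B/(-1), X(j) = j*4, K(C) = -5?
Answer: -1/98 ≈ -0.010204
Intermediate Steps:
X(j) = 4*j
b(B) = -2*B (b(B) = B*(-1) + B*(-1) = -B - B = -2*B)
1/(X(L) + 2*(-7 + b(K(3)))) = 1/(4*(-26) + 2*(-7 - 2*(-5))) = 1/(-104 + 2*(-7 + 10)) = 1/(-104 + 2*3) = 1/(-104 + 6) = 1/(-98) = -1/98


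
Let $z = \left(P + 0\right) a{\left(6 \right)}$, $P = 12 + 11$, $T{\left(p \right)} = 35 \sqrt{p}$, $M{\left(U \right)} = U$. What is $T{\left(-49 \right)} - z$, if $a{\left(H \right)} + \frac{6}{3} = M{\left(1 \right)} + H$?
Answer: $-115 + 245 i \approx -115.0 + 245.0 i$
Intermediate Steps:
$a{\left(H \right)} = -1 + H$ ($a{\left(H \right)} = -2 + \left(1 + H\right) = -1 + H$)
$P = 23$
$z = 115$ ($z = \left(23 + 0\right) \left(-1 + 6\right) = 23 \cdot 5 = 115$)
$T{\left(-49 \right)} - z = 35 \sqrt{-49} - 115 = 35 \cdot 7 i - 115 = 245 i - 115 = -115 + 245 i$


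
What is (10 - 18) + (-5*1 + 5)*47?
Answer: -8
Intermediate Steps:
(10 - 18) + (-5*1 + 5)*47 = -8 + (-5 + 5)*47 = -8 + 0*47 = -8 + 0 = -8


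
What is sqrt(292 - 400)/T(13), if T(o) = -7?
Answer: -6*I*sqrt(3)/7 ≈ -1.4846*I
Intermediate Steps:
sqrt(292 - 400)/T(13) = sqrt(292 - 400)/(-7) = sqrt(-108)*(-1/7) = (6*I*sqrt(3))*(-1/7) = -6*I*sqrt(3)/7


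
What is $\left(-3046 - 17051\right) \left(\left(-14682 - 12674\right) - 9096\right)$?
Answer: $732575844$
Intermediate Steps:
$\left(-3046 - 17051\right) \left(\left(-14682 - 12674\right) - 9096\right) = - 20097 \left(-27356 - 9096\right) = \left(-20097\right) \left(-36452\right) = 732575844$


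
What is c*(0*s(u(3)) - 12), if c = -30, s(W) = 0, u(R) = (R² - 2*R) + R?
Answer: 360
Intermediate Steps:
u(R) = R² - R
c*(0*s(u(3)) - 12) = -30*(0*0 - 12) = -30*(0 - 12) = -30*(-12) = 360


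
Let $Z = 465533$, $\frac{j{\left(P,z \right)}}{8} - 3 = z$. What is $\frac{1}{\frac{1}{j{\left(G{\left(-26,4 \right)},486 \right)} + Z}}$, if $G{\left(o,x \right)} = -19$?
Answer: $469445$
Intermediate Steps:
$j{\left(P,z \right)} = 24 + 8 z$
$\frac{1}{\frac{1}{j{\left(G{\left(-26,4 \right)},486 \right)} + Z}} = \frac{1}{\frac{1}{\left(24 + 8 \cdot 486\right) + 465533}} = \frac{1}{\frac{1}{\left(24 + 3888\right) + 465533}} = \frac{1}{\frac{1}{3912 + 465533}} = \frac{1}{\frac{1}{469445}} = 469445$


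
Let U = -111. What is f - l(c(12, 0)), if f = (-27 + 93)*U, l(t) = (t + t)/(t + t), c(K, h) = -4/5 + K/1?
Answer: -7327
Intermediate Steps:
c(K, h) = -4/5 + K (c(K, h) = -4*1/5 + K*1 = -4/5 + K)
l(t) = 1 (l(t) = (2*t)/((2*t)) = (2*t)*(1/(2*t)) = 1)
f = -7326 (f = (-27 + 93)*(-111) = 66*(-111) = -7326)
f - l(c(12, 0)) = -7326 - 1*1 = -7326 - 1 = -7327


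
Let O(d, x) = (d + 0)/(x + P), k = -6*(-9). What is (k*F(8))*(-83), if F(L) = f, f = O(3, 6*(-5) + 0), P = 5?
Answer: 13446/25 ≈ 537.84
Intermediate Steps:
k = 54
O(d, x) = d/(5 + x) (O(d, x) = (d + 0)/(x + 5) = d/(5 + x))
f = -3/25 (f = 3/(5 + (6*(-5) + 0)) = 3/(5 + (-30 + 0)) = 3/(5 - 30) = 3/(-25) = 3*(-1/25) = -3/25 ≈ -0.12000)
F(L) = -3/25
(k*F(8))*(-83) = (54*(-3/25))*(-83) = -162/25*(-83) = 13446/25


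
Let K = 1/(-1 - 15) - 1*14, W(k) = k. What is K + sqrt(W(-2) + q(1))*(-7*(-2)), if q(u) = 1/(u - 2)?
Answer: -225/16 + 14*I*sqrt(3) ≈ -14.063 + 24.249*I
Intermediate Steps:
q(u) = 1/(-2 + u)
K = -225/16 (K = 1/(-16) - 14 = -1/16 - 14 = -225/16 ≈ -14.063)
K + sqrt(W(-2) + q(1))*(-7*(-2)) = -225/16 + sqrt(-2 + 1/(-2 + 1))*(-7*(-2)) = -225/16 + sqrt(-2 + 1/(-1))*14 = -225/16 + sqrt(-2 - 1)*14 = -225/16 + sqrt(-3)*14 = -225/16 + (I*sqrt(3))*14 = -225/16 + 14*I*sqrt(3)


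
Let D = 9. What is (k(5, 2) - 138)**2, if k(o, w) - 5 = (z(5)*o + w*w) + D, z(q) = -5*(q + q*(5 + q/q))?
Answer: 990025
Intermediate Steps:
z(q) = -35*q (z(q) = -5*(q + q*(5 + 1)) = -5*(q + q*6) = -5*(q + 6*q) = -35*q)
k(o, w) = 14 + w**2 - 175*o (k(o, w) = 5 + (((-35*5)*o + w*w) + 9) = 5 + ((-175*o + w**2) + 9) = 5 + ((w**2 - 175*o) + 9) = 5 + (9 + w**2 - 175*o) = 14 + w**2 - 175*o)
(k(5, 2) - 138)**2 = ((14 + 2**2 - 175*5) - 138)**2 = ((14 + 4 - 875) - 138)**2 = (-857 - 138)**2 = (-995)**2 = 990025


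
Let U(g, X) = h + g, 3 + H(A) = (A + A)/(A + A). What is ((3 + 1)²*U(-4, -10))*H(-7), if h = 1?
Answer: 96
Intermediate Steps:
H(A) = -2 (H(A) = -3 + (A + A)/(A + A) = -3 + (2*A)/((2*A)) = -3 + (2*A)*(1/(2*A)) = -3 + 1 = -2)
U(g, X) = 1 + g
((3 + 1)²*U(-4, -10))*H(-7) = ((3 + 1)²*(1 - 4))*(-2) = (4²*(-3))*(-2) = (16*(-3))*(-2) = -48*(-2) = 96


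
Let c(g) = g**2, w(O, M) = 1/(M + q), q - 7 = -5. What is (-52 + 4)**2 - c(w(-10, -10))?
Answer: 147455/64 ≈ 2304.0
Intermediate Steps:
q = 2 (q = 7 - 5 = 2)
w(O, M) = 1/(2 + M) (w(O, M) = 1/(M + 2) = 1/(2 + M))
(-52 + 4)**2 - c(w(-10, -10)) = (-52 + 4)**2 - (1/(2 - 10))**2 = (-48)**2 - (1/(-8))**2 = 2304 - (-1/8)**2 = 2304 - 1*1/64 = 2304 - 1/64 = 147455/64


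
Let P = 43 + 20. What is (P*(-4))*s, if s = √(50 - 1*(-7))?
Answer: -252*√57 ≈ -1902.6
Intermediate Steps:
s = √57 (s = √(50 + 7) = √57 ≈ 7.5498)
P = 63
(P*(-4))*s = (63*(-4))*√57 = -252*√57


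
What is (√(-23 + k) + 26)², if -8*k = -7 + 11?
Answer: (52 + I*√94)²/4 ≈ 652.5 + 252.08*I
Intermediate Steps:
k = -½ (k = -(-7 + 11)/8 = -⅛*4 = -½ ≈ -0.50000)
(√(-23 + k) + 26)² = (√(-23 - ½) + 26)² = (√(-47/2) + 26)² = (I*√94/2 + 26)² = (26 + I*√94/2)²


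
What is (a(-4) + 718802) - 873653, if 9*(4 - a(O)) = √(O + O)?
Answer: -154847 - 2*I*√2/9 ≈ -1.5485e+5 - 0.31427*I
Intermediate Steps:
a(O) = 4 - √2*√O/9 (a(O) = 4 - √(O + O)/9 = 4 - √2*√O/9)
(a(-4) + 718802) - 873653 = ((4 - √2*√(-4)/9) + 718802) - 873653 = ((4 - √2*2*I/9) + 718802) - 873653 = ((4 - 2*I*√2/9) + 718802) - 873653 = (718806 - 2*I*√2/9) - 873653 = -154847 - 2*I*√2/9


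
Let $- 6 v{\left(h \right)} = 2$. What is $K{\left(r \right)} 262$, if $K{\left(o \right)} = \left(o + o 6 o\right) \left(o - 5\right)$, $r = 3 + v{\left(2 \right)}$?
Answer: $- \frac{249424}{9} \approx -27714.0$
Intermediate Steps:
$v{\left(h \right)} = - \frac{1}{3}$ ($v{\left(h \right)} = \left(- \frac{1}{6}\right) 2 = - \frac{1}{3}$)
$r = \frac{8}{3}$ ($r = 3 - \frac{1}{3} = \frac{8}{3} \approx 2.6667$)
$K{\left(o \right)} = \left(-5 + o\right) \left(o + 6 o^{2}\right)$ ($K{\left(o \right)} = \left(o + 6 o o\right) \left(-5 + o\right) = \left(o + 6 o^{2}\right) \left(-5 + o\right) = \left(-5 + o\right) \left(o + 6 o^{2}\right)$)
$K{\left(r \right)} 262 = \frac{8 \left(-5 - \frac{232}{3} + 6 \left(\frac{8}{3}\right)^{2}\right)}{3} \cdot 262 = \frac{8 \left(-5 - \frac{232}{3} + 6 \cdot \frac{64}{9}\right)}{3} \cdot 262 = \frac{8 \left(-5 - \frac{232}{3} + \frac{128}{3}\right)}{3} \cdot 262 = \frac{8}{3} \left(- \frac{119}{3}\right) 262 = \left(- \frac{952}{9}\right) 262 = - \frac{249424}{9}$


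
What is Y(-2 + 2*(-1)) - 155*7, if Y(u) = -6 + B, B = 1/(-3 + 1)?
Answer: -2183/2 ≈ -1091.5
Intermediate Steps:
B = -½ (B = 1/(-2) = -½ ≈ -0.50000)
Y(u) = -13/2 (Y(u) = -6 - ½ = -13/2)
Y(-2 + 2*(-1)) - 155*7 = -13/2 - 155*7 = -13/2 - 1085 = -2183/2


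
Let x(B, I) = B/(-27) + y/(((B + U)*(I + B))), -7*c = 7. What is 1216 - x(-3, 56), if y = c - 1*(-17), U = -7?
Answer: 2899967/2385 ≈ 1215.9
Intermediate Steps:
c = -1 (c = -⅐*7 = -1)
y = 16 (y = -1 - 1*(-17) = -1 + 17 = 16)
x(B, I) = -B/27 + 16/((-7 + B)*(B + I)) (x(B, I) = B/(-27) + 16/(((B - 7)*(I + B))) = B*(-1/27) + 16/(((-7 + B)*(B + I))) = -B/27 + 16*(1/((-7 + B)*(B + I))) = -B/27 + 16/((-7 + B)*(B + I)))
1216 - x(-3, 56) = 1216 - (432 - 1*(-3)³ + 7*(-3)² - 1*56*(-3)² + 7*(-3)*56)/(27*((-3)² - 7*(-3) - 7*56 - 3*56)) = 1216 - (432 - 1*(-27) + 7*9 - 1*56*9 - 1176)/(27*(9 + 21 - 392 - 168)) = 1216 - (432 + 27 + 63 - 504 - 1176)/(27*(-530)) = 1216 - (-1)*(-1158)/(27*530) = 1216 - 1*193/2385 = 1216 - 193/2385 = 2899967/2385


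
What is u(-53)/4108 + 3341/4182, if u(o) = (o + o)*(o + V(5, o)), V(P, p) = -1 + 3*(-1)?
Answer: 4874059/2147457 ≈ 2.2697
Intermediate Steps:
V(P, p) = -4 (V(P, p) = -1 - 3 = -4)
u(o) = 2*o*(-4 + o) (u(o) = (o + o)*(o - 4) = (2*o)*(-4 + o) = 2*o*(-4 + o))
u(-53)/4108 + 3341/4182 = (2*(-53)*(-4 - 53))/4108 + 3341/4182 = (2*(-53)*(-57))*(1/4108) + 3341*(1/4182) = 6042*(1/4108) + 3341/4182 = 3021/2054 + 3341/4182 = 4874059/2147457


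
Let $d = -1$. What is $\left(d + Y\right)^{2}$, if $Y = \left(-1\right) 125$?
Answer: $15876$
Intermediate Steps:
$Y = -125$
$\left(d + Y\right)^{2} = \left(-1 - 125\right)^{2} = \left(-126\right)^{2} = 15876$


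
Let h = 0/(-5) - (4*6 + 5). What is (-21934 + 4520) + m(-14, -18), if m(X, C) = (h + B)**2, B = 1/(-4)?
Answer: -264935/16 ≈ -16558.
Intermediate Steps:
h = -29 (h = 0*(-1/5) - (24 + 5) = 0 - 1*29 = 0 - 29 = -29)
B = -1/4 ≈ -0.25000
m(X, C) = 13689/16 (m(X, C) = (-29 - 1/4)**2 = (-117/4)**2 = 13689/16)
(-21934 + 4520) + m(-14, -18) = (-21934 + 4520) + 13689/16 = -17414 + 13689/16 = -264935/16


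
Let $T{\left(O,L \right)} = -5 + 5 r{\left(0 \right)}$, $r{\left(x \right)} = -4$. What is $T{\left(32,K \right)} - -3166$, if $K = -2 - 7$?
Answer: $3141$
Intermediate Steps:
$K = -9$ ($K = -2 - 7 = -9$)
$T{\left(O,L \right)} = -25$ ($T{\left(O,L \right)} = -5 + 5 \left(-4\right) = -5 - 20 = -25$)
$T{\left(32,K \right)} - -3166 = -25 - -3166 = -25 + 3166 = 3141$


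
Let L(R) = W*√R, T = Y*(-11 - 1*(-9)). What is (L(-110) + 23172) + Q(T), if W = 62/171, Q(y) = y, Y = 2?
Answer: 23168 + 62*I*√110/171 ≈ 23168.0 + 3.8027*I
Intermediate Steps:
T = -4 (T = 2*(-11 - 1*(-9)) = 2*(-11 + 9) = 2*(-2) = -4)
W = 62/171 (W = 62*(1/171) = 62/171 ≈ 0.36257)
L(R) = 62*√R/171
(L(-110) + 23172) + Q(T) = (62*√(-110)/171 + 23172) - 4 = (62*(I*√110)/171 + 23172) - 4 = (62*I*√110/171 + 23172) - 4 = (23172 + 62*I*√110/171) - 4 = 23168 + 62*I*√110/171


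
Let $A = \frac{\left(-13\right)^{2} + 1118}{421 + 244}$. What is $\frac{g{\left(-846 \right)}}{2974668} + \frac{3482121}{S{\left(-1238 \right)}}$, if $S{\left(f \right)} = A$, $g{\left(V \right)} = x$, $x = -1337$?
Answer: $\frac{255117494406663}{141792508} \approx 1.7992 \cdot 10^{6}$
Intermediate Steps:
$g{\left(V \right)} = -1337$
$A = \frac{1287}{665}$ ($A = \frac{169 + 1118}{665} = 1287 \cdot \frac{1}{665} = \frac{1287}{665} \approx 1.9353$)
$S{\left(f \right)} = \frac{1287}{665}$
$\frac{g{\left(-846 \right)}}{2974668} + \frac{3482121}{S{\left(-1238 \right)}} = - \frac{1337}{2974668} + \frac{3482121}{\frac{1287}{665}} = \left(-1337\right) \frac{1}{2974668} + 3482121 \cdot \frac{665}{1287} = - \frac{1337}{2974668} + \frac{771870155}{429} = \frac{255117494406663}{141792508}$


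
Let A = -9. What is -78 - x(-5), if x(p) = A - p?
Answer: -74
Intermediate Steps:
x(p) = -9 - p
-78 - x(-5) = -78 - (-9 - 1*(-5)) = -78 - (-9 + 5) = -78 - 1*(-4) = -78 + 4 = -74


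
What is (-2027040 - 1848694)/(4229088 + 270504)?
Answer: -1937867/2249796 ≈ -0.86135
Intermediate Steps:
(-2027040 - 1848694)/(4229088 + 270504) = -3875734/4499592 = -3875734*1/4499592 = -1937867/2249796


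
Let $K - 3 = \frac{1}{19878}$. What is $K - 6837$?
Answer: $- \frac{135846251}{19878} \approx -6834.0$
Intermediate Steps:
$K = \frac{59635}{19878}$ ($K = 3 + \frac{1}{19878} = \frac{59635}{19878} \approx 3.0$)
$K - 6837 = \frac{59635}{19878} - 6837 = - \frac{135846251}{19878}$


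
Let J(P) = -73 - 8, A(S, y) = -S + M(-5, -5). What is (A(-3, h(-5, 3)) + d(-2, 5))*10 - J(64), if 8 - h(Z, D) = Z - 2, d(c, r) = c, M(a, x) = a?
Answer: 41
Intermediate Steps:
h(Z, D) = 10 - Z (h(Z, D) = 8 - (Z - 2) = 8 - (-2 + Z) = 8 + (2 - Z) = 10 - Z)
A(S, y) = -5 - S (A(S, y) = -S - 5 = -5 - S)
J(P) = -81
(A(-3, h(-5, 3)) + d(-2, 5))*10 - J(64) = ((-5 - 1*(-3)) - 2)*10 - 1*(-81) = ((-5 + 3) - 2)*10 + 81 = (-2 - 2)*10 + 81 = -4*10 + 81 = -40 + 81 = 41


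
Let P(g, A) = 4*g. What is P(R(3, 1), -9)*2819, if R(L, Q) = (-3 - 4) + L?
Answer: -45104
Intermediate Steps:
R(L, Q) = -7 + L
P(R(3, 1), -9)*2819 = (4*(-7 + 3))*2819 = (4*(-4))*2819 = -16*2819 = -45104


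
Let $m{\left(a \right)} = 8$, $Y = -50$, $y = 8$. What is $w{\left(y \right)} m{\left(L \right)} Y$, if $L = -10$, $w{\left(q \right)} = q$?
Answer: $-3200$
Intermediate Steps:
$w{\left(y \right)} m{\left(L \right)} Y = 8 \cdot 8 \left(-50\right) = 64 \left(-50\right) = -3200$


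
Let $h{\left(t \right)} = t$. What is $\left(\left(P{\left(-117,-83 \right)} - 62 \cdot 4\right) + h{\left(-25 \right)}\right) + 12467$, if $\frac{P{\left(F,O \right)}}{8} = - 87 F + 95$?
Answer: $94386$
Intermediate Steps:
$P{\left(F,O \right)} = 760 - 696 F$ ($P{\left(F,O \right)} = 8 \left(- 87 F + 95\right) = 8 \left(95 - 87 F\right) = 760 - 696 F$)
$\left(\left(P{\left(-117,-83 \right)} - 62 \cdot 4\right) + h{\left(-25 \right)}\right) + 12467 = \left(\left(\left(760 - -81432\right) - 62 \cdot 4\right) - 25\right) + 12467 = \left(\left(\left(760 + 81432\right) - 248\right) - 25\right) + 12467 = \left(\left(82192 - 248\right) - 25\right) + 12467 = \left(81944 - 25\right) + 12467 = 81919 + 12467 = 94386$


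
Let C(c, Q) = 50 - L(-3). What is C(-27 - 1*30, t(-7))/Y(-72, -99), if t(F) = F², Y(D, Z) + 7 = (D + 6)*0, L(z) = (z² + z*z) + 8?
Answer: -24/7 ≈ -3.4286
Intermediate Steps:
L(z) = 8 + 2*z² (L(z) = (z² + z²) + 8 = 2*z² + 8 = 8 + 2*z²)
Y(D, Z) = -7 (Y(D, Z) = -7 + (D + 6)*0 = -7 + (6 + D)*0 = -7 + 0 = -7)
C(c, Q) = 24 (C(c, Q) = 50 - (8 + 2*(-3)²) = 50 - (8 + 2*9) = 50 - (8 + 18) = 50 - 1*26 = 50 - 26 = 24)
C(-27 - 1*30, t(-7))/Y(-72, -99) = 24/(-7) = 24*(-⅐) = -24/7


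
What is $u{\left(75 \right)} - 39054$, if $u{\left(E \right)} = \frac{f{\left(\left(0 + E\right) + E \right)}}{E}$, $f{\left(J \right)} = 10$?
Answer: $- \frac{585808}{15} \approx -39054.0$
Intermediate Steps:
$u{\left(E \right)} = \frac{10}{E}$
$u{\left(75 \right)} - 39054 = \frac{10}{75} - 39054 = 10 \cdot \frac{1}{75} - 39054 = \frac{2}{15} - 39054 = - \frac{585808}{15}$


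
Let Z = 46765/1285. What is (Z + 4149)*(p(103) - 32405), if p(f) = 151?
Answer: -34693886084/257 ≈ -1.3500e+8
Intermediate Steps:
Z = 9353/257 (Z = 46765*(1/1285) = 9353/257 ≈ 36.393)
(Z + 4149)*(p(103) - 32405) = (9353/257 + 4149)*(151 - 32405) = (1075646/257)*(-32254) = -34693886084/257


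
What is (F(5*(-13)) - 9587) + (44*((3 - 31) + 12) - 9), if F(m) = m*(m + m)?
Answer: -1850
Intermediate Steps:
F(m) = 2*m**2 (F(m) = m*(2*m) = 2*m**2)
(F(5*(-13)) - 9587) + (44*((3 - 31) + 12) - 9) = (2*(5*(-13))**2 - 9587) + (44*((3 - 31) + 12) - 9) = (2*(-65)**2 - 9587) + (44*(-28 + 12) - 9) = (2*4225 - 9587) + (44*(-16) - 9) = (8450 - 9587) + (-704 - 9) = -1137 - 713 = -1850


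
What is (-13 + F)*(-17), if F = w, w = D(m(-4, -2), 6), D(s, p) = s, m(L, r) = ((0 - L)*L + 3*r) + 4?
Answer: 527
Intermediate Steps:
m(L, r) = 4 - L**2 + 3*r (m(L, r) = ((-L)*L + 3*r) + 4 = (-L**2 + 3*r) + 4 = 4 - L**2 + 3*r)
w = -18 (w = 4 - 1*(-4)**2 + 3*(-2) = 4 - 1*16 - 6 = 4 - 16 - 6 = -18)
F = -18
(-13 + F)*(-17) = (-13 - 18)*(-17) = -31*(-17) = 527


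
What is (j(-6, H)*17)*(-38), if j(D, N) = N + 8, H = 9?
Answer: -10982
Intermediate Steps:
j(D, N) = 8 + N
(j(-6, H)*17)*(-38) = ((8 + 9)*17)*(-38) = (17*17)*(-38) = 289*(-38) = -10982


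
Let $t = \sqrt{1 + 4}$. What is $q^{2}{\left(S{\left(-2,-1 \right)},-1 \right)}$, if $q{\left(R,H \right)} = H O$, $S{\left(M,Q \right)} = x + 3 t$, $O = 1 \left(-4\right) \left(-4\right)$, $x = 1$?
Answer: $256$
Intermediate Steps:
$t = \sqrt{5} \approx 2.2361$
$O = 16$ ($O = \left(-4\right) \left(-4\right) = 16$)
$S{\left(M,Q \right)} = 1 + 3 \sqrt{5}$
$q{\left(R,H \right)} = 16 H$ ($q{\left(R,H \right)} = H 16 = 16 H$)
$q^{2}{\left(S{\left(-2,-1 \right)},-1 \right)} = \left(16 \left(-1\right)\right)^{2} = \left(-16\right)^{2} = 256$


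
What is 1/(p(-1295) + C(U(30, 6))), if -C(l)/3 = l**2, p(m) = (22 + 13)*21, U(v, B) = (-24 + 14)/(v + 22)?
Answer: 676/496785 ≈ 0.0013607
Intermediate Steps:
U(v, B) = -10/(22 + v)
p(m) = 735 (p(m) = 35*21 = 735)
C(l) = -3*l**2
1/(p(-1295) + C(U(30, 6))) = 1/(735 - 3*100/(22 + 30)**2) = 1/(735 - 3*(-10/52)**2) = 1/(735 - 3*(-10*1/52)**2) = 1/(735 - 3*(-5/26)**2) = 1/(735 - 3*25/676) = 1/(735 - 75/676) = 1/(496785/676) = 676/496785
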